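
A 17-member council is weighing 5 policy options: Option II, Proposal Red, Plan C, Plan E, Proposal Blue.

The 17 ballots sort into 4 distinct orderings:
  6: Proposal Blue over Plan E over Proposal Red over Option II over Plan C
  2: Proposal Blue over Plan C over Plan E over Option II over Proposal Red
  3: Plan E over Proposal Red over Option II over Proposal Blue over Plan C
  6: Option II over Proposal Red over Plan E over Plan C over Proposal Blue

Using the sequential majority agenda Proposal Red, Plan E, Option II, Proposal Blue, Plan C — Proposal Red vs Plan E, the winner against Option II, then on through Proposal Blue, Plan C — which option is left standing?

Plan E

Round 1: Proposal Red vs Plan E — 6–11, Plan E advances.
Round 2: Plan E vs Option II — 11–6, Plan E advances.
Round 3: Plan E vs Proposal Blue — 9–8, Plan E advances.
Round 4: Plan E vs Plan C — 15–2, Plan E advances.
The agenda winner is Plan E.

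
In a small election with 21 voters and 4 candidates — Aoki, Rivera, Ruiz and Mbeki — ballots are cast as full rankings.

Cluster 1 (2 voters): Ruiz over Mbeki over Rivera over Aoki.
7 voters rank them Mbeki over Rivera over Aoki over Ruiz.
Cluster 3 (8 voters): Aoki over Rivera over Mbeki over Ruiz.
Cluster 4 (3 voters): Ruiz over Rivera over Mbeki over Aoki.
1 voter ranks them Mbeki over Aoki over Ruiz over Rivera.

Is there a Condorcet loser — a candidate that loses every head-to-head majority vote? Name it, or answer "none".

Pairwise majorities:
Aoki–Rivera: Rivera 12–9.
Aoki vs Ruiz: 16 to 5, Aoki.
Aoki vs Mbeki: Mbeki, 13–8.
Rivera vs Ruiz: Rivera, 15–6.
Rivera–Mbeki: Rivera 11–10.
Ruiz vs Mbeki: Mbeki wins 16–5.
Only Ruiz has no wins; Ruiz is the Condorcet loser.

Ruiz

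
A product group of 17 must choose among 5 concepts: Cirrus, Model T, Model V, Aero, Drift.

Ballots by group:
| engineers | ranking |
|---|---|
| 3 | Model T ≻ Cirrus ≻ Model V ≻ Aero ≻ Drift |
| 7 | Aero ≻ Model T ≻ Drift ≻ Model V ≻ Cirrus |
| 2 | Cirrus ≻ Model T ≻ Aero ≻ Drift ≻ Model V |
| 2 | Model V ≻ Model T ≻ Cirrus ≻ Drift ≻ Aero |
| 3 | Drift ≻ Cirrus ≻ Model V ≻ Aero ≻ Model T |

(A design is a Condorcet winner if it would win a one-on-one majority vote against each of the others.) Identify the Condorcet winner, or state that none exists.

none

Pairwise majorities:
Cirrus vs Model T: Cirrus is ranked higher on 2+3 = 5 ballots, Model T on 12. Model T wins 12–5.
Cirrus vs Model V: 3+2+3 = 8 for Cirrus, 9 for Model V — Model V by 9–8.
Cirrus vs Aero: 10 to 7, Cirrus.
Cirrus vs Drift: 3+2+2 = 7 for Cirrus, 10 for Drift — Drift by 10–7.
Model T vs Model V: Model T preferred on 3+7+2 = 12 ballots; Model T wins 12–5.
Model T vs Aero: Model T preferred on 3+2+2 = 7 ballots; Aero wins 10–7.
Model T vs Drift: Model T preferred on 3+7+2+2 = 14 ballots; Model T wins 14–3.
Model V vs Aero: 8 to 9, Aero.
Model V vs Drift: Model V preferred on 3+2 = 5 ballots; Drift wins 12–5.
Aero vs Drift: 3+7+2 = 12 for Aero, 5 for Drift — Aero by 12–5.
No design is unbeaten: Cirrus loses to Model T; Model T loses to Aero; Model V loses to Model T; Aero loses to Cirrus; Drift loses to Model T. In particular Cirrus beats Aero beats Model T beats Cirrus is a majority cycle — no Condorcet winner exists.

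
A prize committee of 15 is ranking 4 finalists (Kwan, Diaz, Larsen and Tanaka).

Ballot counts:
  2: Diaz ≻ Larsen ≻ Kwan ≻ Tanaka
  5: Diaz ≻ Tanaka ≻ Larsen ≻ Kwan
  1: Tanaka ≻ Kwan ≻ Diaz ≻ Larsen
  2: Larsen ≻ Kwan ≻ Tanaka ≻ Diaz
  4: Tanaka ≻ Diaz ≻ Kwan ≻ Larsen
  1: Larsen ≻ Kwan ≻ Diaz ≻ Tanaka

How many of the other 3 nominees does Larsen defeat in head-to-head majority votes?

Larsen against each rival (15 jurors):
Larsen–Kwan: Larsen 10–5.
Larsen vs Diaz: 3 to 12, Diaz.
Larsen vs Tanaka: Larsen preferred on 2+2+1 = 5 ballots; Tanaka wins 10–5.
Larsen beats Kwan; loses to Diaz, Tanaka — 1 pairwise win.

1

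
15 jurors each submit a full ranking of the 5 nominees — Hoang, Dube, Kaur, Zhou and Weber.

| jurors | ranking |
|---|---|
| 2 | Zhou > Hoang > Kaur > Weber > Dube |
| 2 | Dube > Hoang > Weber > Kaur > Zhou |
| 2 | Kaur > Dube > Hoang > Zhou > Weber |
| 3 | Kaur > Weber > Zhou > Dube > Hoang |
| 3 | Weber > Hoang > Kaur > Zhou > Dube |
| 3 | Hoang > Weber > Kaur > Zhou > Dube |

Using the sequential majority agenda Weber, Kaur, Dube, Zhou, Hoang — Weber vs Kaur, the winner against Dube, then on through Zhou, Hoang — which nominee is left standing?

Hoang

Round 1: Weber vs Kaur — 8–7, Weber advances.
Round 2: Weber vs Dube — 11–4, Weber advances.
Round 3: Weber vs Zhou — 11–4, Weber advances.
Round 4: Weber vs Hoang — 6–9, Hoang advances.
Hoang survives the agenda.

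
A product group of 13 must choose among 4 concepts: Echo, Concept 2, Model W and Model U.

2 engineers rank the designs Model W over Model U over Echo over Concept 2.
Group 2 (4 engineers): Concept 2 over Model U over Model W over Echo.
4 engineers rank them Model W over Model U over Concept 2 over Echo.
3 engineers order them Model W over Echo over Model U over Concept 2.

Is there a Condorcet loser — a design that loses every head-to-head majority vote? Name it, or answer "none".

Pairwise majorities:
Echo vs Concept 2: Echo is ranked higher on 2+3 = 5 ballots, Concept 2 on 8. Concept 2 wins 8–5.
Echo–Model W: Model W 13–0.
Echo vs Model U: Echo is ranked higher on 3 ballots, Model U on 10. Model U wins 10–3.
Concept 2 vs Model W: Concept 2 is ranked higher on 4 ballots, Model W on 9. Model W wins 9–4.
Concept 2 vs Model U: Concept 2 is ranked higher on 4 ballots, Model U on 9. Model U wins 9–4.
Model W vs Model U: 9 to 4, Model W.
Only Echo has no wins; Echo is the Condorcet loser.

Echo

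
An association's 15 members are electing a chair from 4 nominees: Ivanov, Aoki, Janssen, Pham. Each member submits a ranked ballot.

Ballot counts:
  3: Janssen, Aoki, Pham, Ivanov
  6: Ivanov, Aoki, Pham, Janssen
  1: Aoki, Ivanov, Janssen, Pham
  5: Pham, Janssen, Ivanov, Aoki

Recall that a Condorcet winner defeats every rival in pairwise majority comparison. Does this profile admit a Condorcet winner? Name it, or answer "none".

Head-to-head results (15 voters):
Ivanov vs Aoki: Ivanov, 11–4.
Ivanov vs Janssen: Janssen wins 8–7.
Ivanov vs Pham: Pham wins 8–7.
Aoki vs Janssen: Janssen, 8–7.
Aoki–Pham: Aoki 10–5.
Janssen–Pham: Pham 11–4.
Every candidate loses at least once (Ivanov loses to Janssen; Aoki loses to Ivanov; Janssen loses to Pham; Pham loses to Aoki). The majority relation contains the cycle Ivanov beats Aoki beats Pham beats Ivanov, so there is no Condorcet winner.

none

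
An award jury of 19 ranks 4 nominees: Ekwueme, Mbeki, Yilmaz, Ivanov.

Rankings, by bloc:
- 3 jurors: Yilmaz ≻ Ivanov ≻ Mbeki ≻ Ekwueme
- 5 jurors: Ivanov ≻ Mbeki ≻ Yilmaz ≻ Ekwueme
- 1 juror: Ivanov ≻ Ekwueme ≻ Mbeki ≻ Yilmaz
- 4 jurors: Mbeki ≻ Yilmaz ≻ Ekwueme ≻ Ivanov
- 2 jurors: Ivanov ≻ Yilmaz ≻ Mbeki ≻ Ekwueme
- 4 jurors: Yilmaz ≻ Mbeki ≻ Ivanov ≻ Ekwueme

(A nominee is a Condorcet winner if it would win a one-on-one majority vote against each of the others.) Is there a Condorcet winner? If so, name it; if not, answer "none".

none

Pairwise majorities:
Ekwueme vs Mbeki: Mbeki, 18–1.
Ekwueme–Yilmaz: Yilmaz 18–1.
Ekwueme vs Ivanov: Ivanov, 15–4.
Mbeki vs Yilmaz: Mbeki, 10–9.
Mbeki vs Ivanov: Ivanov, 11–8.
Yilmaz vs Ivanov: Yilmaz, 11–8.
Every nominee loses at least once (Ekwueme loses to Mbeki; Mbeki loses to Ivanov; Yilmaz loses to Mbeki; Ivanov loses to Yilmaz). The majority relation contains the cycle Mbeki → Yilmaz → Ivanov → Mbeki, so there is no Condorcet winner.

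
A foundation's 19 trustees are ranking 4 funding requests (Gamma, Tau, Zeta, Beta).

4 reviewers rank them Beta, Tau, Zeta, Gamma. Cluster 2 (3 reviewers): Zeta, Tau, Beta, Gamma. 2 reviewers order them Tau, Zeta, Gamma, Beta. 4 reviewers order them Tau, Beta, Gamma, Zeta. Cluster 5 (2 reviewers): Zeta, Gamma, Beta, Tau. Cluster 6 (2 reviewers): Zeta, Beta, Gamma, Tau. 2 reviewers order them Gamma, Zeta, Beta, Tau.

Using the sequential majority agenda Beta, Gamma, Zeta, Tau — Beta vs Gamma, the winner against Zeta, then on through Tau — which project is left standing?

Round 1: Beta vs Gamma — 13–6, Beta advances.
Round 2: Beta vs Zeta — 8–11, Zeta advances.
Round 3: Zeta vs Tau — 9–10, Tau advances.
Tau survives the agenda.

Tau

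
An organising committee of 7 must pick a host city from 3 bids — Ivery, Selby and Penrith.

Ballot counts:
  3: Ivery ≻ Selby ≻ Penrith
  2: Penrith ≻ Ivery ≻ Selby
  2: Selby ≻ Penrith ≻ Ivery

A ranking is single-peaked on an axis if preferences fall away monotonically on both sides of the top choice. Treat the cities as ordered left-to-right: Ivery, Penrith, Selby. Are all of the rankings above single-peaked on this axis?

Axis positions: Ivery=1, Penrith=2, Selby=3.
Faction 1: ranking walks positions 1-3-2; Selby is ranked above Penrith even though Penrith lies between Selby and the peak Ivery on the axis — preferences dip and rise again. Not single-peaked.
Faction 2 (peak Penrith at position 2): ranking walks positions 2-1-3, expanding outward from the peak — single-peaked.
Faction 3 (peak Selby at position 3): ranking walks positions 3-2-1, expanding outward from the peak — single-peaked.
Faction 1 violates single-peakedness, so the profile is not single-peaked on this axis.

no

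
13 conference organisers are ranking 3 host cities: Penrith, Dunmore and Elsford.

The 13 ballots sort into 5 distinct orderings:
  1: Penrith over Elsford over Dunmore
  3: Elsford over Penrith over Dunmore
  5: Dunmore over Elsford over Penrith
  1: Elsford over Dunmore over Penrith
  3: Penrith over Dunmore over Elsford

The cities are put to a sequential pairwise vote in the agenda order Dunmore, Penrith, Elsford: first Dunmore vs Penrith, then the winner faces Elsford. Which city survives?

Round 1: Dunmore vs Penrith — 6–7, Penrith advances.
Round 2: Penrith vs Elsford — 4–9, Elsford advances.
The agenda winner is Elsford.

Elsford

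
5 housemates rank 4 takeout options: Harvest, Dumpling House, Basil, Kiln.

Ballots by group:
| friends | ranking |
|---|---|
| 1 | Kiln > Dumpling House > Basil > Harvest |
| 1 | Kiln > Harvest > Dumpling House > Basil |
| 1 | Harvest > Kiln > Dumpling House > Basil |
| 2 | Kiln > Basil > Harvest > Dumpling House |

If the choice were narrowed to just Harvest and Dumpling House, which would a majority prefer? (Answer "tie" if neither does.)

Harvest

Ballots ranking Harvest above Dumpling House: 1 + 1 + 2 = 4.
Ballots ranking Dumpling House above Harvest: 5 − 4 = 1.
Harvest wins the head-to-head 4–1.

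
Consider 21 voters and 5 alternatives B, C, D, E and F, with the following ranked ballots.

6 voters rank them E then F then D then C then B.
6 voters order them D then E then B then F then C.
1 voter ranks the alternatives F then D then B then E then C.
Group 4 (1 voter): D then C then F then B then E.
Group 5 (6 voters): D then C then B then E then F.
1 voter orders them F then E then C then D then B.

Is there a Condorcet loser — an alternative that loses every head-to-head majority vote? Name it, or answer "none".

none

Pairwise majorities:
B vs C: B is ranked higher on 6+1 = 7 ballots, C on 14. C wins 14–7.
B vs D: 0 to 21, D.
B–E: E 13–8.
B–F: B 12–9.
C vs D: C preferred on 1 ballot; D wins 20–1.
C–E: E 14–7.
C vs F: F, 14–7.
D–E: D 14–7.
D vs F: D, 13–8.
E vs F: E preferred on 6+6+6 = 18 ballots; E wins 18–3.
Each alternative has at least one pairwise win (B beats F; C beats B; D beats B; E beats B; F beats C) — no Condorcet loser.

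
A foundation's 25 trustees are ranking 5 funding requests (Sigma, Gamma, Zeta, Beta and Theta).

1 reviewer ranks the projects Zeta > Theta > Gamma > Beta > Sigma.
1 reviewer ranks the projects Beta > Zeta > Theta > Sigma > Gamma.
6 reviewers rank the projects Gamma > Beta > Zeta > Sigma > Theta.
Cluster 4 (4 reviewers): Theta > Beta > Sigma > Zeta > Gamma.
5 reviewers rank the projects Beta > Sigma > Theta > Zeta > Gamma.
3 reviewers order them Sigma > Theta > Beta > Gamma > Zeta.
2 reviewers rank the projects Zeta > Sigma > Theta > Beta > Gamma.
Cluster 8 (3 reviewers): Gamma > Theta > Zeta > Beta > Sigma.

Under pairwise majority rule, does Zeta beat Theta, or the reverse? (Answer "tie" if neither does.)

Theta

Ballots ranking Zeta above Theta: 1 + 1 + 6 + 2 = 10.
Ballots ranking Theta above Zeta: 25 − 10 = 15.
Theta wins the head-to-head 15–10.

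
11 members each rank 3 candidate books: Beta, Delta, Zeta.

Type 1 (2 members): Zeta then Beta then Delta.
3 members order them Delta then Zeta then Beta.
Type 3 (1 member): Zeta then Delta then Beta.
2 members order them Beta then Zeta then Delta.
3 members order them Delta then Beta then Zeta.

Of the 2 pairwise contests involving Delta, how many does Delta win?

2

Delta against each rival (11 members):
Delta vs Beta: Delta, 7–4.
Delta–Zeta: Delta 6–5.
Delta beats Beta, Zeta — 2 pairwise wins.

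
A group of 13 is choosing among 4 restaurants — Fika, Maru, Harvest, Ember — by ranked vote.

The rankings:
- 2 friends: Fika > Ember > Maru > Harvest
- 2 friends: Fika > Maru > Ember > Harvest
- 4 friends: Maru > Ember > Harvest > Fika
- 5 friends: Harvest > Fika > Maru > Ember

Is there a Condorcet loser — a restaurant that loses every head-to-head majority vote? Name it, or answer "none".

Pairwise majorities:
Fika vs Maru: 2+2+5 = 9 for Fika, 4 for Maru — Fika by 9–4.
Fika vs Harvest: Harvest wins 9–4.
Fika vs Ember: Fika preferred on 2+2+5 = 9 ballots; Fika wins 9–4.
Maru vs Harvest: 2+2+4 = 8 for Maru, 5 for Harvest — Maru by 8–5.
Maru vs Ember: 2+4+5 = 11 for Maru, 2 for Ember — Maru by 11–2.
Harvest–Ember: Ember 8–5.
Each restaurant has at least one pairwise win (Fika beats Maru; Maru beats Harvest; Harvest beats Fika; Ember beats Harvest) — no Condorcet loser.

none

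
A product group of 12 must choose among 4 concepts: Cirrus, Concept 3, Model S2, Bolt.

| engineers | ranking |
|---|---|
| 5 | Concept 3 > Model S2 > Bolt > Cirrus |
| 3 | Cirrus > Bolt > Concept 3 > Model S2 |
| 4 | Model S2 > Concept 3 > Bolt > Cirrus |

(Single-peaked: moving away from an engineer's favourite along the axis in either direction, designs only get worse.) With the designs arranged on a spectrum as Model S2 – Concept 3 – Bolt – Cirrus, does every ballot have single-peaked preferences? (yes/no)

yes

Axis positions: Model S2=1, Concept 3=2, Bolt=3, Cirrus=4.
Cluster 1 (peak Concept 3 at position 2): ranking walks positions 2-1-3-4, expanding outward from the peak — single-peaked.
Cluster 2 (peak Cirrus at position 4): ranking walks positions 4-3-2-1, expanding outward from the peak — single-peaked.
Cluster 3 (peak Model S2 at position 1): ranking walks positions 1-2-3-4, expanding outward from the peak — single-peaked.
Every ranking is single-peaked on this axis.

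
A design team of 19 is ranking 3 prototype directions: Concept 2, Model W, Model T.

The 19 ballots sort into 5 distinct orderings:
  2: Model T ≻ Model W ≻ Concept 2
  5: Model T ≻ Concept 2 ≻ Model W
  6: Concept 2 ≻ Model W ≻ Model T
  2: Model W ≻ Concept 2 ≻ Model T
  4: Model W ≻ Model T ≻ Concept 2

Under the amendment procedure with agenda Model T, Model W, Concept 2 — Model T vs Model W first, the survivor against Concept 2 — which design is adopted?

Concept 2

Round 1: Model T vs Model W — 7–12, Model W advances.
Round 2: Model W vs Concept 2 — 8–11, Concept 2 advances.
Concept 2 survives the agenda.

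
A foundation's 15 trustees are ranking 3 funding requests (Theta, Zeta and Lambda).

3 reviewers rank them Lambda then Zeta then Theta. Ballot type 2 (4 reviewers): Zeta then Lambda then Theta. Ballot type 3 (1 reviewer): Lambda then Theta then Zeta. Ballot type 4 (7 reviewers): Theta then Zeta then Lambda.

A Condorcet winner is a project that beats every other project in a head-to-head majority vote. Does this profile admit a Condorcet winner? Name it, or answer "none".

Pairwise majorities:
Theta–Zeta: Theta 8–7.
Theta–Lambda: Lambda 8–7.
Zeta vs Lambda: 11 to 4, Zeta.
Every project loses at least once (Theta loses to Lambda; Zeta loses to Theta; Lambda loses to Zeta). The majority relation contains the cycle Theta → Zeta → Lambda → Theta, so there is no Condorcet winner.

none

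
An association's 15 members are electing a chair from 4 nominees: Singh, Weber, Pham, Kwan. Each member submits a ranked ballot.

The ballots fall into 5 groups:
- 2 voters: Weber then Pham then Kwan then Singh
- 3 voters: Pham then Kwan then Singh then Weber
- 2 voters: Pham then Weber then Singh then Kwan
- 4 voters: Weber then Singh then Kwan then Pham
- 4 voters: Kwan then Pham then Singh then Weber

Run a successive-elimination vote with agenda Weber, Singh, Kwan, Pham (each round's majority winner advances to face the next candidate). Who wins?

Pham

Round 1: Weber vs Singh — 8–7, Weber advances.
Round 2: Weber vs Kwan — 8–7, Weber advances.
Round 3: Weber vs Pham — 6–9, Pham advances.
The agenda winner is Pham.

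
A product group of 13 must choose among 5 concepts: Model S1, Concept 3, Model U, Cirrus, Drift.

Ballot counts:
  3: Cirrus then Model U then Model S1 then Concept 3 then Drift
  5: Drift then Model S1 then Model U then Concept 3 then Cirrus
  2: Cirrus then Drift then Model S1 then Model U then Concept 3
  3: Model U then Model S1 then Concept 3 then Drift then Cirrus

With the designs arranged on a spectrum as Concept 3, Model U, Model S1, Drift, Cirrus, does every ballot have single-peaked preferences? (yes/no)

Axis positions: Concept 3=1, Model U=2, Model S1=3, Drift=4, Cirrus=5.
Faction 1: ranking walks positions 5-2-3-1-4; Model U is ranked above Drift even though Drift lies between Model U and the peak Cirrus on the axis — preferences dip and rise again. Not single-peaked.
Faction 2 (peak Drift at position 4): ranking walks positions 4-3-2-1-5, expanding outward from the peak — single-peaked.
Faction 3 (peak Cirrus at position 5): ranking walks positions 5-4-3-2-1, expanding outward from the peak — single-peaked.
Faction 4 (peak Model U at position 2): ranking walks positions 2-3-1-4-5, expanding outward from the peak — single-peaked.
Faction 1 violates single-peakedness, so the profile is not single-peaked on this axis.

no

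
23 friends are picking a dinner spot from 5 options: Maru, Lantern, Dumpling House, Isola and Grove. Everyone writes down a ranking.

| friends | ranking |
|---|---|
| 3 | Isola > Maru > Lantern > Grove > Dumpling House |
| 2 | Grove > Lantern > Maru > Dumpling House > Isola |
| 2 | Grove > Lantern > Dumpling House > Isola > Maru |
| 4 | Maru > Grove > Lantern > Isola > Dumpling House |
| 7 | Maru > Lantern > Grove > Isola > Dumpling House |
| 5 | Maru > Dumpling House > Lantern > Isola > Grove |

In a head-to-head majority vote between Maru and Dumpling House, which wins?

Ballots ranking Maru above Dumpling House: 3 + 2 + 4 + 7 + 5 = 21.
Ballots ranking Dumpling House above Maru: 23 − 21 = 2.
Maru wins the head-to-head 21–2.

Maru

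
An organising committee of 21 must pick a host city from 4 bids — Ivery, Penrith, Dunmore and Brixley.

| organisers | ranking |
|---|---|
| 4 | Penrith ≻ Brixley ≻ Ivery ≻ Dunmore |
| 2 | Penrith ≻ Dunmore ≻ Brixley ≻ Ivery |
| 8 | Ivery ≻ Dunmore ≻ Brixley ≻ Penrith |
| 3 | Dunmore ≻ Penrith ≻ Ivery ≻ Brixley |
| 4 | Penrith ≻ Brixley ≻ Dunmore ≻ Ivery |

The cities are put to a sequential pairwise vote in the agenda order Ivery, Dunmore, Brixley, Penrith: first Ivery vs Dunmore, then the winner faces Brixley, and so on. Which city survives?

Penrith

Round 1: Ivery vs Dunmore — 12–9, Ivery advances.
Round 2: Ivery vs Brixley — 11–10, Ivery advances.
Round 3: Ivery vs Penrith — 8–13, Penrith advances.
Penrith survives the agenda.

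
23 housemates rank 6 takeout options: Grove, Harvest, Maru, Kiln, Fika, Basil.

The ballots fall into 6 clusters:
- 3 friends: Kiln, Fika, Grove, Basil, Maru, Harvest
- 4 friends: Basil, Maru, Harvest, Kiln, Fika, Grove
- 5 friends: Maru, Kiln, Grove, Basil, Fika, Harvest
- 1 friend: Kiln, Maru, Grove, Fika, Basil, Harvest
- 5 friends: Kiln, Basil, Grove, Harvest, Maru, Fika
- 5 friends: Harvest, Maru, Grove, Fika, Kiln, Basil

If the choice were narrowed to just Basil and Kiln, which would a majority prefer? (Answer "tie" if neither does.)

Ballots ranking Basil above Kiln: 4.
Ballots ranking Kiln above Basil: 23 − 4 = 19.
Kiln wins the head-to-head 19–4.

Kiln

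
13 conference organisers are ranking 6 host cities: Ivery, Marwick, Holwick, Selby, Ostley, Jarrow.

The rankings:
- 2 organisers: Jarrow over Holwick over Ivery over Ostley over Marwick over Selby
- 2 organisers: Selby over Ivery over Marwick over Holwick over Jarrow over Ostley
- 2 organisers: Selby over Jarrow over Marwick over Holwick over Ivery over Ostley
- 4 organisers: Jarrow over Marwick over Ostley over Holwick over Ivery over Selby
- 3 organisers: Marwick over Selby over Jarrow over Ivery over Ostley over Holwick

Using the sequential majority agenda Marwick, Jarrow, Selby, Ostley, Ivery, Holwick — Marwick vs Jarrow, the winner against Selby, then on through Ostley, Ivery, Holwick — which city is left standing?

Round 1: Marwick vs Jarrow — 5–8, Jarrow advances.
Round 2: Jarrow vs Selby — 6–7, Selby advances.
Round 3: Selby vs Ostley — 7–6, Selby advances.
Round 4: Selby vs Ivery — 7–6, Selby advances.
Round 5: Selby vs Holwick — 7–6, Selby advances.
The agenda winner is Selby.

Selby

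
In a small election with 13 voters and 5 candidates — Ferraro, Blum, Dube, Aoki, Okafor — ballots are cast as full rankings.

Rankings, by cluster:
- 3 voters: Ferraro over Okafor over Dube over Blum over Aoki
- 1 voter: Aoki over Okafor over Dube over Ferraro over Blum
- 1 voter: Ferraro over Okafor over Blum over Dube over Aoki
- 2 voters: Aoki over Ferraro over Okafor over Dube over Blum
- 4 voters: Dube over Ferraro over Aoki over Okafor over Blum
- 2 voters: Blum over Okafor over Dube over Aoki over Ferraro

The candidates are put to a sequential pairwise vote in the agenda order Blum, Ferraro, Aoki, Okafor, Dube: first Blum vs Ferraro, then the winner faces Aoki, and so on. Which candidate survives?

Dube

Round 1: Blum vs Ferraro — 2–11, Ferraro advances.
Round 2: Ferraro vs Aoki — 8–5, Ferraro advances.
Round 3: Ferraro vs Okafor — 10–3, Ferraro advances.
Round 4: Ferraro vs Dube — 6–7, Dube advances.
Dube survives the agenda.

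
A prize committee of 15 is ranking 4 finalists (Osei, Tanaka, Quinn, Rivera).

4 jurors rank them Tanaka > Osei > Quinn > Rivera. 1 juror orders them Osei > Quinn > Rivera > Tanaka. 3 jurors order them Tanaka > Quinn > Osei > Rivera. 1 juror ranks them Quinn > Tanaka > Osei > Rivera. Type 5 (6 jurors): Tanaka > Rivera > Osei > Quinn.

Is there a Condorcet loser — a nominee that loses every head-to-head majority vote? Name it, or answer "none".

Rivera

Head-to-head results (15 jurors):
Osei vs Tanaka: Tanaka wins 14–1.
Osei vs Quinn: Osei is ranked higher on 4+1+6 = 11 ballots, Quinn on 4. Osei wins 11–4.
Osei vs Rivera: Osei is ranked higher on 4+1+3+1 = 9 ballots, Rivera on 6. Osei wins 9–6.
Tanaka vs Quinn: Tanaka wins 13–2.
Tanaka vs Rivera: Tanaka wins 14–1.
Quinn vs Rivera: 4+1+3+1 = 9 for Quinn, 6 for Rivera — Quinn by 9–6.
Rivera is beaten in every head-to-head and is the Condorcet loser.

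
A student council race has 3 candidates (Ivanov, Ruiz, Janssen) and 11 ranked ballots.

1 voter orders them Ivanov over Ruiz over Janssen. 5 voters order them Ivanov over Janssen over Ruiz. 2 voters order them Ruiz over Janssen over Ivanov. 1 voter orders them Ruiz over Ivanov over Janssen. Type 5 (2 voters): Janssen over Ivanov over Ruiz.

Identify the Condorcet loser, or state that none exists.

Pairwise majorities:
Ivanov vs Ruiz: Ivanov wins 8–3.
Ivanov vs Janssen: 7 to 4, Ivanov.
Ruiz vs Janssen: Janssen wins 7–4.
Only Ruiz has no wins; Ruiz is the Condorcet loser.

Ruiz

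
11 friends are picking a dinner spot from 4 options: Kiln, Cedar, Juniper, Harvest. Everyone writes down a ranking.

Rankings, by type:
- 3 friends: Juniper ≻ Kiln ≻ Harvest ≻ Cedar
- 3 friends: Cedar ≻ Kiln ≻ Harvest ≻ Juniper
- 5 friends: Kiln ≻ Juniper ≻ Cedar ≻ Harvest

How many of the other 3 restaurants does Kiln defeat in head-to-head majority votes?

Kiln against each rival (11 friends):
Kiln vs Cedar: Kiln, 8–3.
Kiln–Juniper: Kiln 8–3.
Kiln–Harvest: Kiln 11–0.
Kiln beats Cedar, Juniper, Harvest — 3 pairwise wins.

3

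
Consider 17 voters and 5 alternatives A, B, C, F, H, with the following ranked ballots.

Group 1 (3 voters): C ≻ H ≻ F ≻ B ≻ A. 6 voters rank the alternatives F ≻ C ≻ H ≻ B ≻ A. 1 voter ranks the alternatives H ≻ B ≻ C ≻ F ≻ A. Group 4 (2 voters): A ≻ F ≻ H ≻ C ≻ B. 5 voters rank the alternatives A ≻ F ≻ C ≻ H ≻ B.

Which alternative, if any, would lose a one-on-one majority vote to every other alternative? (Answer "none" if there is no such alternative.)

A

Head-to-head results (17 voters):
A vs B: A preferred on 2+5 = 7 ballots; B wins 10–7.
A–C: C 10–7.
A vs F: 2+5 = 7 for A, 10 for F — F by 10–7.
A vs H: H, 10–7.
B vs C: B is ranked higher on 1 ballot, C on 16. C wins 16–1.
B vs F: F, 16–1.
B vs H: B is ranked higher on 0 ballots, H on 17. H wins 17–0.
C vs F: C is ranked higher on 3+1 = 4 ballots, F on 13. F wins 13–4.
C–H: C 14–3.
F vs H: F is ranked higher on 6+2+5 = 13 ballots, H on 4. F wins 13–4.
Only A has no wins; A is the Condorcet loser.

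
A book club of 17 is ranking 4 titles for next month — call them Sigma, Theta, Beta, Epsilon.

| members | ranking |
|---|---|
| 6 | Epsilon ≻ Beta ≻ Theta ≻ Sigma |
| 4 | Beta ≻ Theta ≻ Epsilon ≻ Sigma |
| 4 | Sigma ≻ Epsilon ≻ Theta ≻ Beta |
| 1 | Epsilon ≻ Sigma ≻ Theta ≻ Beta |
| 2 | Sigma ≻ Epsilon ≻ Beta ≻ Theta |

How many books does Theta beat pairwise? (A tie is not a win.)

Theta against each rival (17 members):
Theta vs Sigma: 10 to 7, Theta.
Theta vs Beta: 4+1 = 5 for Theta, 12 for Beta — Beta by 12–5.
Theta vs Epsilon: Epsilon, 13–4.
Theta beats Sigma; loses to Beta, Epsilon — 1 pairwise win.

1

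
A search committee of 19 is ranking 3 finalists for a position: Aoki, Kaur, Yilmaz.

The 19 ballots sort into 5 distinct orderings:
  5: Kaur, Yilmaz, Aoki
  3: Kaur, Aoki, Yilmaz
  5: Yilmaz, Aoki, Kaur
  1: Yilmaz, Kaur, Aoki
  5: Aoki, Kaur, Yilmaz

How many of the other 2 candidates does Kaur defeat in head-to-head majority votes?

Kaur against each rival (19 committee members):
Kaur vs Aoki: Aoki, 10–9.
Kaur–Yilmaz: Kaur 13–6.
Kaur beats Yilmaz; loses to Aoki — 1 pairwise win.

1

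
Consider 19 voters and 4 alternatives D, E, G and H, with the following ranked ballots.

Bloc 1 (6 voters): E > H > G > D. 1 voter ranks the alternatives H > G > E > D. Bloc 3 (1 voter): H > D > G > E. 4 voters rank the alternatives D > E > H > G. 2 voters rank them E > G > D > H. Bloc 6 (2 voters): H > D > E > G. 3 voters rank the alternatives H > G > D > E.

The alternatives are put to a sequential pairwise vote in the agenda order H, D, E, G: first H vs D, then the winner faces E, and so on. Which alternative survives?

Round 1: H vs D — 13–6, H advances.
Round 2: H vs E — 7–12, E advances.
Round 3: E vs G — 14–5, E advances.
The agenda winner is E.

E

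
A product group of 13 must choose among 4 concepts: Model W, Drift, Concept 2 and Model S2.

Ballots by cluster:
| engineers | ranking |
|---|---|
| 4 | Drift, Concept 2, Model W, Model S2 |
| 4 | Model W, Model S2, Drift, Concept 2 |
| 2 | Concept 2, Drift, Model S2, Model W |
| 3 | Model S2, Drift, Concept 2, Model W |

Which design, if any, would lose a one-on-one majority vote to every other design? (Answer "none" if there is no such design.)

none

Head-to-head results (13 engineers):
Model W vs Drift: Drift, 9–4.
Model W vs Concept 2: Model W preferred on 4 ballots; Concept 2 wins 9–4.
Model W–Model S2: Model W 8–5.
Drift vs Concept 2: Drift wins 11–2.
Drift vs Model S2: Model S2, 7–6.
Concept 2–Model S2: Model S2 7–6.
No design is winless: Model W beats Model S2; Drift beats Model W; Concept 2 beats Model W; Model S2 beats Drift. There is no Condorcet loser.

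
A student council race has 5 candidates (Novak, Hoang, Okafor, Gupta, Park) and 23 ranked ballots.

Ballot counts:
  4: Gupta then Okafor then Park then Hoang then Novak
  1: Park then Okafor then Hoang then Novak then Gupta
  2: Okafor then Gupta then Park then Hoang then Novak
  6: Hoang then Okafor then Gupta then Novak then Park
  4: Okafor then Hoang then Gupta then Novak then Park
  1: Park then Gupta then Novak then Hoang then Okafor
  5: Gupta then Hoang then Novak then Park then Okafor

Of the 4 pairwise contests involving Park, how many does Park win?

Park against each rival (23 voters):
Park vs Novak: 8 to 15, Novak.
Park vs Hoang: Hoang wins 15–8.
Park vs Okafor: Park preferred on 1+1+5 = 7 ballots; Okafor wins 16–7.
Park vs Gupta: Gupta wins 21–2.
Park beats no one; loses to Novak, Hoang, Okafor, Gupta — 0 pairwise wins.

0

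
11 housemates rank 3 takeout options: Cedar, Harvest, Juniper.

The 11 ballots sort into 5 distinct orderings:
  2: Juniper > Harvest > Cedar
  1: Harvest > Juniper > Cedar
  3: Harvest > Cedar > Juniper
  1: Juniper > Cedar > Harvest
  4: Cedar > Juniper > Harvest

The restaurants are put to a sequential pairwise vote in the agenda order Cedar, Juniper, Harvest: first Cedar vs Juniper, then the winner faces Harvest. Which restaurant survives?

Round 1: Cedar vs Juniper — 7–4, Cedar advances.
Round 2: Cedar vs Harvest — 5–6, Harvest advances.
Harvest survives the agenda.

Harvest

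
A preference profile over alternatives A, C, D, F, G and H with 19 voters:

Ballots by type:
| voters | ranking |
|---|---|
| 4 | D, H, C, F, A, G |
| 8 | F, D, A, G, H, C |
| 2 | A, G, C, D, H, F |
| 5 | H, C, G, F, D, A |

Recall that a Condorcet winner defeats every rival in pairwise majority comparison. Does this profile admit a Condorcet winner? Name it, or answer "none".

none

Pairwise majorities:
A vs C: A is ranked higher on 8+2 = 10 ballots, C on 9. A wins 10–9.
A vs D: A preferred on 2 ballots; D wins 17–2.
A vs F: A is ranked higher on 2 ballots, F on 17. F wins 17–2.
A vs G: 14 to 5, A.
A vs H: A preferred on 8+2 = 10 ballots; A wins 10–9.
C vs D: 7 to 12, D.
C vs F: 4+2+5 = 11 for C, 8 for F — C by 11–8.
C vs G: C is ranked higher on 4+5 = 9 ballots, G on 10. G wins 10–9.
C vs H: C preferred on 2 ballots; H wins 17–2.
D vs F: D preferred on 4+2 = 6 ballots; F wins 13–6.
D vs G: 12 to 7, D.
D vs H: 14 to 5, D.
F vs G: F preferred on 4+8 = 12 ballots; F wins 12–7.
F vs H: 8 to 11, H.
G vs H: 8+2 = 10 for G, 9 for H — G by 10–9.
Every alternative loses at least once (A loses to D; C loses to A; D loses to F; F loses to C; G loses to A; H loses to A). The majority relation contains the cycle A → C → F → A, so there is no Condorcet winner.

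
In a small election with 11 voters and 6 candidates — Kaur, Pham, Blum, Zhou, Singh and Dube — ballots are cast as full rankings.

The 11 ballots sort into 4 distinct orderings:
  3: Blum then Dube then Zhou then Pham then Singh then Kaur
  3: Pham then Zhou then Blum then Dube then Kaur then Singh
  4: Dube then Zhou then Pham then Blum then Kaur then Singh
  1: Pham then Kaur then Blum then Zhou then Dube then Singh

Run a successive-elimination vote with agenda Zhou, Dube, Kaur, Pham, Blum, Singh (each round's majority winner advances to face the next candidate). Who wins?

Round 1: Zhou vs Dube — 4–7, Dube advances.
Round 2: Dube vs Kaur — 10–1, Dube advances.
Round 3: Dube vs Pham — 7–4, Dube advances.
Round 4: Dube vs Blum — 4–7, Blum advances.
Round 5: Blum vs Singh — 11–0, Blum advances.
Blum survives the agenda.

Blum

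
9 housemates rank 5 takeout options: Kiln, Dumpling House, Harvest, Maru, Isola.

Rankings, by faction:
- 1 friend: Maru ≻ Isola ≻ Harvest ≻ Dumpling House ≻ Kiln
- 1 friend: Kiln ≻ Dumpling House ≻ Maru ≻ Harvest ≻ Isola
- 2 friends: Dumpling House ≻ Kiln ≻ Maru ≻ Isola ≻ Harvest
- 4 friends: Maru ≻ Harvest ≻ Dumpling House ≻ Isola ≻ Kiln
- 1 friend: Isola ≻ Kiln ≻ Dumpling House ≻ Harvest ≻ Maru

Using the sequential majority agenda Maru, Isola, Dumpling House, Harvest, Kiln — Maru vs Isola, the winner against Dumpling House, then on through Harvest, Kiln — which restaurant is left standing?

Maru

Round 1: Maru vs Isola — 8–1, Maru advances.
Round 2: Maru vs Dumpling House — 5–4, Maru advances.
Round 3: Maru vs Harvest — 8–1, Maru advances.
Round 4: Maru vs Kiln — 5–4, Maru advances.
The agenda winner is Maru.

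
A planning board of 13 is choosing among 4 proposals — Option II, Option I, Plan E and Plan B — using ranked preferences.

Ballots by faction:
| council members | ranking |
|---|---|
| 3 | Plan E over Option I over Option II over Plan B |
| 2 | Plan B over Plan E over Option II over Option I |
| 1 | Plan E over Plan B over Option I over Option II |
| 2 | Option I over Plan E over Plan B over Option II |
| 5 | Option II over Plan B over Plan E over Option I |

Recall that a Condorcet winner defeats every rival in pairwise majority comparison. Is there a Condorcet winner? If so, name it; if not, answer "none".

Pairwise majorities:
Option II vs Option I: 2+5 = 7 for Option II, 6 for Option I — Option II by 7–6.
Option II vs Plan E: 5 for Option II, 8 for Plan E — Plan E by 8–5.
Option II vs Plan B: Option II is ranked higher on 3+5 = 8 ballots, Plan B on 5. Option II wins 8–5.
Option I vs Plan E: 2 for Option I, 11 for Plan E — Plan E by 11–2.
Option I vs Plan B: Option I preferred on 3+2 = 5 ballots; Plan B wins 8–5.
Plan E vs Plan B: Plan E preferred on 3+1+2 = 6 ballots; Plan B wins 7–6.
Each option drops at least one matchup (Option II loses to Plan E; Option I loses to Option II; Plan E loses to Plan B; Plan B loses to Option II); the cycle Option II beats Plan B beats Plan E beats Option II rules out a Condorcet winner.

none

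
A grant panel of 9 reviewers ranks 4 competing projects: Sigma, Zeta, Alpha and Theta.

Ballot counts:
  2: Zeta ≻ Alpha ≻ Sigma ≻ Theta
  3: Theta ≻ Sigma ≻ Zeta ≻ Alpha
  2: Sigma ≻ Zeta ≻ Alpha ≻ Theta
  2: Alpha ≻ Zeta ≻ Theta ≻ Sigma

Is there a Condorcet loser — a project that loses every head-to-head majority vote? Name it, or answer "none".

Pairwise majorities:
Sigma vs Zeta: Sigma is ranked higher on 3+2 = 5 ballots, Zeta on 4. Sigma wins 5–4.
Sigma vs Alpha: 3+2 = 5 for Sigma, 4 for Alpha — Sigma by 5–4.
Sigma vs Theta: Sigma is ranked higher on 2+2 = 4 ballots, Theta on 5. Theta wins 5–4.
Zeta vs Alpha: 7 to 2, Zeta.
Zeta vs Theta: Zeta preferred on 2+2+2 = 6 ballots; Zeta wins 6–3.
Alpha vs Theta: Alpha, 6–3.
No project is winless: Sigma beats Zeta; Zeta beats Alpha; Alpha beats Theta; Theta beats Sigma. There is no Condorcet loser.

none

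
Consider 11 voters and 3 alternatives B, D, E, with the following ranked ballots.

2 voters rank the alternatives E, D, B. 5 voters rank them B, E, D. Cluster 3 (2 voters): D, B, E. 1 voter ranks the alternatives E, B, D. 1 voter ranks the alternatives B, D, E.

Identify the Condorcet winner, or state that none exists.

Head-to-head results (11 voters):
B vs D: B preferred on 5+1+1 = 7 ballots; B wins 7–4.
B vs E: 8 to 3, B.
D vs E: D is ranked higher on 2+1 = 3 ballots, E on 8. E wins 8–3.
B beats each of D, E — B is the Condorcet winner.

B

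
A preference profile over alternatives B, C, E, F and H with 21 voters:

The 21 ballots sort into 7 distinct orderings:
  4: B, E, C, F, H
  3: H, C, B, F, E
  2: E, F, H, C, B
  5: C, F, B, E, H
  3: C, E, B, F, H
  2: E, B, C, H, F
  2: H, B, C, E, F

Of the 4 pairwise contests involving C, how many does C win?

C against each rival (21 voters):
C vs B: 3+2+5+3 = 13 for C, 8 for B — C by 13–8.
C–E: C 13–8.
C vs F: C, 19–2.
C vs H: C wins 14–7.
C beats B, E, F, H — 4 pairwise wins.

4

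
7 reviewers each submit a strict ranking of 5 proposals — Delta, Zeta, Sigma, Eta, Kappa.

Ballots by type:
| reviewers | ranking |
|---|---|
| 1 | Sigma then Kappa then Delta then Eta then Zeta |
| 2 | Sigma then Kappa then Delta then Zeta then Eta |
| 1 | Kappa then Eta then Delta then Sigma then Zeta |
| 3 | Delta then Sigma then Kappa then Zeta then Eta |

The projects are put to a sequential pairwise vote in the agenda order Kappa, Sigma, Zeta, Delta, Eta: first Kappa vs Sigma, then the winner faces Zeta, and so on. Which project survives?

Round 1: Kappa vs Sigma — 1–6, Sigma advances.
Round 2: Sigma vs Zeta — 7–0, Sigma advances.
Round 3: Sigma vs Delta — 3–4, Delta advances.
Round 4: Delta vs Eta — 6–1, Delta advances.
The agenda winner is Delta.

Delta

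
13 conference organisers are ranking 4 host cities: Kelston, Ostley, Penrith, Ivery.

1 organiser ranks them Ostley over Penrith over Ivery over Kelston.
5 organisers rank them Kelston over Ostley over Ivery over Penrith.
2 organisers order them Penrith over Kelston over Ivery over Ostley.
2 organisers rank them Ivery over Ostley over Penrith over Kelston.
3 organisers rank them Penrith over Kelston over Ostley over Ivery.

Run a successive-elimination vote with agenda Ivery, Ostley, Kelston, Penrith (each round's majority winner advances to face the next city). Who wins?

Penrith

Round 1: Ivery vs Ostley — 4–9, Ostley advances.
Round 2: Ostley vs Kelston — 3–10, Kelston advances.
Round 3: Kelston vs Penrith — 5–8, Penrith advances.
The agenda winner is Penrith.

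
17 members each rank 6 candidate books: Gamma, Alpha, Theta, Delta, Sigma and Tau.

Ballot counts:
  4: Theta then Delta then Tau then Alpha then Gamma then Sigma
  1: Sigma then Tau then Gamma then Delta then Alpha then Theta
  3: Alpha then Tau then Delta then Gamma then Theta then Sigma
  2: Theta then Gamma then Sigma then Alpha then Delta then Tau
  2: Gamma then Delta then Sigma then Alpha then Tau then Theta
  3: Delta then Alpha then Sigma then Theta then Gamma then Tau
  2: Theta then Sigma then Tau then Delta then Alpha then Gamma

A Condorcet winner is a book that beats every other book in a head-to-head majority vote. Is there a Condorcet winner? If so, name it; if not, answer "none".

Delta

Check each pair by majority over 17 ballots:
Gamma–Alpha: Alpha 12–5.
Gamma vs Theta: Theta, 11–6.
Gamma–Delta: Delta 12–5.
Gamma vs Sigma: Gamma wins 11–6.
Gamma vs Tau: Tau wins 10–7.
Alpha vs Theta: Alpha, 9–8.
Alpha vs Delta: Delta wins 12–5.
Alpha vs Sigma: Alpha, 10–7.
Alpha vs Tau: Alpha, 10–7.
Theta–Delta: Delta 9–8.
Theta–Sigma: Theta 11–6.
Theta vs Tau: Theta, 11–6.
Delta vs Sigma: Delta wins 12–5.
Delta vs Tau: Delta, 11–6.
Sigma vs Tau: Sigma wins 10–7.
Delta beats each of Gamma, Alpha, Theta, Sigma, Tau — Delta is the Condorcet winner.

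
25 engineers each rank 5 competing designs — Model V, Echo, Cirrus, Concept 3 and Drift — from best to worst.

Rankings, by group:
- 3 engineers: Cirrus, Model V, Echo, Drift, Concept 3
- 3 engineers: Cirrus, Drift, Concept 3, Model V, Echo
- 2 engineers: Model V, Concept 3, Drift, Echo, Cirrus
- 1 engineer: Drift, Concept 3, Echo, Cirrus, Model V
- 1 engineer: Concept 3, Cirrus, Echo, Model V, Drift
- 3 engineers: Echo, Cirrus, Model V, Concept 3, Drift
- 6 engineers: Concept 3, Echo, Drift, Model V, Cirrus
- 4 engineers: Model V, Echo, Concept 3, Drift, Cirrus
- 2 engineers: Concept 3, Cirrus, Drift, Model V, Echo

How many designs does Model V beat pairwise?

Model V against each rival (25 engineers):
Model V vs Echo: Model V wins 14–11.
Model V–Cirrus: Cirrus 13–12.
Model V–Concept 3: Concept 3 13–12.
Model V vs Drift: Model V wins 13–12.
Model V beats Echo, Drift; loses to Cirrus, Concept 3 — 2 pairwise wins.

2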